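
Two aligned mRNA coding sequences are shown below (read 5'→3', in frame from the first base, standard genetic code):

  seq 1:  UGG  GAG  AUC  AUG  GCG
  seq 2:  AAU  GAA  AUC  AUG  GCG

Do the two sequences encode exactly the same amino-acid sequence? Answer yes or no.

Codon 1: UGG Trp / AAU Asn — nonsynonymous.
Codon 2: GAG Glu / GAA Glu — synonymous.
Codon 3: AUC Ile / AUC Ile — identical.
Codon 4: AUG Met / AUG Met — identical.
Codon 5: GCG Ala / GCG Ala — identical.
Nonsynonymous differences: 1 → different protein.

no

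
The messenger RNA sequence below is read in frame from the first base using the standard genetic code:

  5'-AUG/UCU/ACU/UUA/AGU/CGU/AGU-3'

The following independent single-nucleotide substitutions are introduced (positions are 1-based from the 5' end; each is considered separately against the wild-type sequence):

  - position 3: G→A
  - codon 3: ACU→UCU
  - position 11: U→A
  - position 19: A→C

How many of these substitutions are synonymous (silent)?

0

Codon 1: AUG (Met) → AUA (Ile) — missense.
Codon 3: ACU (Thr) → UCU (Ser) — missense.
Codon 4: UUA (Leu) → UAA (Stop) — nonsense.
Codon 7: AGU (Ser) → CGU (Arg) — missense.
Synonymous: 0 of 4.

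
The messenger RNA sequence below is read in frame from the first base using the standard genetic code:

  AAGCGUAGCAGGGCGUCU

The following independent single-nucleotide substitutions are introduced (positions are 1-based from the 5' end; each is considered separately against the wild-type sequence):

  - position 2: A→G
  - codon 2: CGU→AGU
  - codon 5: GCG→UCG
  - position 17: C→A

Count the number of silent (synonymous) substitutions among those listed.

0

Codon 1: AAG (Lys) → AGG (Arg) — missense.
Codon 2: CGU (Arg) → AGU (Ser) — missense.
Codon 5: GCG (Ala) → UCG (Ser) — missense.
Codon 6: UCU (Ser) → UAU (Tyr) — missense.
Synonymous: 0 of 4.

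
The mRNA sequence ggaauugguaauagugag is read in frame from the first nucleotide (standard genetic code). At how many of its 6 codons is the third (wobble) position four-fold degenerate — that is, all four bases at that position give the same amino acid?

2

Codon 1 GGA (Gly): third position 4-fold.
Codon 2 AUU (Ile): third position 3-fold.
Codon 3 GGU (Gly): third position 4-fold.
Codon 4 AAU (Asn): third position 2-fold.
Codon 5 AGU (Ser): third position 2-fold.
Codon 6 GAG (Glu): third position 2-fold.
Four-fold degenerate third positions: 2.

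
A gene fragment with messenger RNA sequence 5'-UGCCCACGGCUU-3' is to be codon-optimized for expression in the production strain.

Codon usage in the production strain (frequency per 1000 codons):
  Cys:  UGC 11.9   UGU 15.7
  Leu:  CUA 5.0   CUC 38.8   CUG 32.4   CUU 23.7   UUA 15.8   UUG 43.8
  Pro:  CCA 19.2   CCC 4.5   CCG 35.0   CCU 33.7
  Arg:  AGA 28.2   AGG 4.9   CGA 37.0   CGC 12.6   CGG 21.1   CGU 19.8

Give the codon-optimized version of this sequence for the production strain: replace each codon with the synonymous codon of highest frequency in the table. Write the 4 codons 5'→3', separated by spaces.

Codon 1 (Cys): best is UGU at 15.7.
Codon 2 (Pro): best is CCG at 35.0.
Codon 3 (Arg): best is CGA at 37.0.
Codon 4 (Leu): best is UUG at 43.8.

UGU CCG CGA UUG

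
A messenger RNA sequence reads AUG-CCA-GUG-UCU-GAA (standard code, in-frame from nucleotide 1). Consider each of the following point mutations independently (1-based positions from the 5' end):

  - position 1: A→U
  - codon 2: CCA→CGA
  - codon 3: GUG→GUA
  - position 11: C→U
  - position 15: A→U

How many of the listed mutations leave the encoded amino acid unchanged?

Codon 1: AUG (Met) → UUG (Leu) — missense.
Codon 2: CCA (Pro) → CGA (Arg) — missense.
Codon 3: GUG (Val) → GUA (Val) — synonymous.
Codon 4: UCU (Ser) → UUU (Phe) — missense.
Codon 5: GAA (Glu) → GAU (Asp) — missense.
Synonymous: 1 of 5.

1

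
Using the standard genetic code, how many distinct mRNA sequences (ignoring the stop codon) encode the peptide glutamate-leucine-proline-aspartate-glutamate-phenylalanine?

Glu: 2 codons.
Leu: 6 codons.
Pro: 4 codons.
Asp: 2 codons.
Glu: 2 codons.
Phe: 2 codons.
2 × 6 × 4 × 2 × 2 × 2 = 384.

384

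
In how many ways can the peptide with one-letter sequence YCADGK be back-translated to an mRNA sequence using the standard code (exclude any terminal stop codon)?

256

Tyr: 2 codons.
Cys: 2 codons.
Ala: 4 codons.
Asp: 2 codons.
Gly: 4 codons.
Lys: 2 codons.
2 × 2 × 4 × 2 × 4 × 2 = 256.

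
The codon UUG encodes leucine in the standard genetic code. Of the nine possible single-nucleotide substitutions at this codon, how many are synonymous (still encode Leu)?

Position 1: CUG → 1 synonymous.
Position 2: none → 0 synonymous.
Position 3: UUA → 1 synonymous.
Total: 1 + 0 + 1 = 2.

2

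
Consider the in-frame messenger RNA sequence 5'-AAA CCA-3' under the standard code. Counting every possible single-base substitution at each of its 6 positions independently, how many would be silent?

Codon 1 (AAA, Lys): 1 synonymous substitution.
Codon 2 (CCA, Pro): 3 synonymous substitutions.
Total: 1 + 3 = 4.

4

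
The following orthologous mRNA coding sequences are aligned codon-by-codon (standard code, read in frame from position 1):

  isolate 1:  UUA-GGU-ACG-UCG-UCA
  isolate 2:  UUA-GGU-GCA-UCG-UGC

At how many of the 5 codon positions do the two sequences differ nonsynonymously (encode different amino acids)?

Codon 1: UUA Leu / UUA Leu — identical.
Codon 2: GGU Gly / GGU Gly — identical.
Codon 3: ACG Thr / GCA Ala — nonsynonymous.
Codon 4: UCG Ser / UCG Ser — identical.
Codon 5: UCA Ser / UGC Cys — nonsynonymous.
Nonsynonymous differences: 2.

2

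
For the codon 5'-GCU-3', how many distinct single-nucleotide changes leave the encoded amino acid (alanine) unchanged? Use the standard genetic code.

Position 1: none → 0 synonymous.
Position 2: none → 0 synonymous.
Position 3: GCC, GCA, GCG → 3 synonymous.
Total: 0 + 0 + 3 = 3.

3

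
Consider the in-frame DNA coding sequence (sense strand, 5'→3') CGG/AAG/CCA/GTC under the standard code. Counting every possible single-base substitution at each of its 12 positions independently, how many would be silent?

Codon 1 (CGG, Arg): 4 synonymous substitutions.
Codon 2 (AAG, Lys): 1 synonymous substitution.
Codon 3 (CCA, Pro): 3 synonymous substitutions.
Codon 4 (GTC, Val): 3 synonymous substitutions.
Total: 4 + 1 + 3 + 3 = 11.

11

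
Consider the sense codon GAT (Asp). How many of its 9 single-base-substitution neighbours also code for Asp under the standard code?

Position 1: none → 0 synonymous.
Position 2: none → 0 synonymous.
Position 3: GAC → 1 synonymous.
Total: 0 + 0 + 1 = 1.

1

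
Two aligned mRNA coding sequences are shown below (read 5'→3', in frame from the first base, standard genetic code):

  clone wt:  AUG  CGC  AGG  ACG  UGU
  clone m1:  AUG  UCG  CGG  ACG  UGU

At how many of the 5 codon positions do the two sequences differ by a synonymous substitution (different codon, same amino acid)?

Codon 1: AUG Met / AUG Met — identical.
Codon 2: CGC Arg / UCG Ser — nonsynonymous.
Codon 3: AGG Arg / CGG Arg — synonymous.
Codon 4: ACG Thr / ACG Thr — identical.
Codon 5: UGU Cys / UGU Cys — identical.
Synonymous differences: 1.

1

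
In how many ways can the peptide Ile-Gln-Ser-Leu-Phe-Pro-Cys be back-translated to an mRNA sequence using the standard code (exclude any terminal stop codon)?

3456

Ile: 3 codons.
Gln: 2 codons.
Ser: 6 codons.
Leu: 6 codons.
Phe: 2 codons.
Pro: 4 codons.
Cys: 2 codons.
3 × 2 × 6 × 6 × 2 × 4 × 2 = 3456.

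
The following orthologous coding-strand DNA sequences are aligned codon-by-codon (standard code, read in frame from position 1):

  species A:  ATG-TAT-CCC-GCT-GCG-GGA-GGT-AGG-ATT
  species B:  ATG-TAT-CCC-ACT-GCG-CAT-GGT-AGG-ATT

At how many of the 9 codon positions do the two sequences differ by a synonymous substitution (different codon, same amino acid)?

Codon 1: ATG Met / ATG Met — identical.
Codon 2: TAT Tyr / TAT Tyr — identical.
Codon 3: CCC Pro / CCC Pro — identical.
Codon 4: GCT Ala / ACT Thr — nonsynonymous.
Codon 5: GCG Ala / GCG Ala — identical.
Codon 6: GGA Gly / CAT His — nonsynonymous.
Codon 7: GGT Gly / GGT Gly — identical.
Codon 8: AGG Arg / AGG Arg — identical.
Codon 9: ATT Ile / ATT Ile — identical.
Synonymous differences: 0.

0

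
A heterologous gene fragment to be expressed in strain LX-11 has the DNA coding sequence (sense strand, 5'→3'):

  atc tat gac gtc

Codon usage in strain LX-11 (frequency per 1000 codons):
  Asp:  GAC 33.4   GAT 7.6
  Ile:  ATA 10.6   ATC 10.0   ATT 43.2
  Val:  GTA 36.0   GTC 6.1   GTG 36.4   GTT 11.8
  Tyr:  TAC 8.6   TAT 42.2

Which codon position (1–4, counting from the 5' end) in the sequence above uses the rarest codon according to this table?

Codon 1 ATC (Ile): 10.0 per 1000.
Codon 2 TAT (Tyr): 42.2 per 1000.
Codon 3 GAC (Asp): 33.4 per 1000.
Codon 4 GTC (Val): 6.1 per 1000.
Lowest frequency is 6.1 at codon 4.

4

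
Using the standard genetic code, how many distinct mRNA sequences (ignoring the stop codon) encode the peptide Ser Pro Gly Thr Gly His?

3072

Ser: 6 codons.
Pro: 4 codons.
Gly: 4 codons.
Thr: 4 codons.
Gly: 4 codons.
His: 2 codons.
6 × 4 × 4 × 4 × 4 × 2 = 3072.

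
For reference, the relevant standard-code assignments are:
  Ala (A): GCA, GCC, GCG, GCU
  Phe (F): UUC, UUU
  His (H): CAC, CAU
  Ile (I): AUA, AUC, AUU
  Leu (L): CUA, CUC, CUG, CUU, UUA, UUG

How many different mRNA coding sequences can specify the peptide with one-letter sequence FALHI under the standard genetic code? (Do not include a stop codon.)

288

Phe: 2 codons.
Ala: 4 codons.
Leu: 6 codons.
His: 2 codons.
Ile: 3 codons.
2 × 4 × 6 × 2 × 3 = 288.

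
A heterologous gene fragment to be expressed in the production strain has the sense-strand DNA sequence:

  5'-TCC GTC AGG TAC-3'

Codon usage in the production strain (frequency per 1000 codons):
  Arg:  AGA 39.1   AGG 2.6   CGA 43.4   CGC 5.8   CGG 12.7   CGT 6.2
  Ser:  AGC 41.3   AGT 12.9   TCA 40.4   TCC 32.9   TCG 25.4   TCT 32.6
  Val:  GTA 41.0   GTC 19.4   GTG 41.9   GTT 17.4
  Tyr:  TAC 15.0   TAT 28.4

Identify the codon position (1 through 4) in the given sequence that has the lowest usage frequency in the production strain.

Codon 1 TCC (Ser): 32.9 per 1000.
Codon 2 GTC (Val): 19.4 per 1000.
Codon 3 AGG (Arg): 2.6 per 1000.
Codon 4 TAC (Tyr): 15.0 per 1000.
Lowest frequency is 2.6 at codon 3.

3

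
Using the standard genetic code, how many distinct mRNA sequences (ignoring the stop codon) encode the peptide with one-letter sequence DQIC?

Asp: 2 codons.
Gln: 2 codons.
Ile: 3 codons.
Cys: 2 codons.
2 × 2 × 3 × 2 = 24.

24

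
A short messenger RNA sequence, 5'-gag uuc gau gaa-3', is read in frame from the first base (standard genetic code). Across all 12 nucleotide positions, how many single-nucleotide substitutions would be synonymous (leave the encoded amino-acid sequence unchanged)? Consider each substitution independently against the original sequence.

4

Codon 1 (GAG, Glu): 1 synonymous substitution.
Codon 2 (UUC, Phe): 1 synonymous substitution.
Codon 3 (GAU, Asp): 1 synonymous substitution.
Codon 4 (GAA, Glu): 1 synonymous substitution.
Total: 1 + 1 + 1 + 1 = 4.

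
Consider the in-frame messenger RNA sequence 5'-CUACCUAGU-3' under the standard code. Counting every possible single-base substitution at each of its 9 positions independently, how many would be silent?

Codon 1 (CUA, Leu): 4 synonymous substitutions.
Codon 2 (CCU, Pro): 3 synonymous substitutions.
Codon 3 (AGU, Ser): 1 synonymous substitution.
Total: 4 + 3 + 1 = 8.

8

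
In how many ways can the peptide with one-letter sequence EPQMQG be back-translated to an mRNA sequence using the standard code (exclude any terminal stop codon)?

Glu: 2 codons.
Pro: 4 codons.
Gln: 2 codons.
Met: 1 codon.
Gln: 2 codons.
Gly: 4 codons.
2 × 4 × 2 × 1 × 2 × 4 = 128.

128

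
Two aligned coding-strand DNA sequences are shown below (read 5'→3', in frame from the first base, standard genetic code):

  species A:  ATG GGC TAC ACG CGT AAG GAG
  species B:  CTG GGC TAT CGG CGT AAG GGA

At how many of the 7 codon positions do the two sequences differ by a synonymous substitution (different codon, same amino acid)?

Codon 1: ATG Met / CTG Leu — nonsynonymous.
Codon 2: GGC Gly / GGC Gly — identical.
Codon 3: TAC Tyr / TAT Tyr — synonymous.
Codon 4: ACG Thr / CGG Arg — nonsynonymous.
Codon 5: CGT Arg / CGT Arg — identical.
Codon 6: AAG Lys / AAG Lys — identical.
Codon 7: GAG Glu / GGA Gly — nonsynonymous.
Synonymous differences: 1.

1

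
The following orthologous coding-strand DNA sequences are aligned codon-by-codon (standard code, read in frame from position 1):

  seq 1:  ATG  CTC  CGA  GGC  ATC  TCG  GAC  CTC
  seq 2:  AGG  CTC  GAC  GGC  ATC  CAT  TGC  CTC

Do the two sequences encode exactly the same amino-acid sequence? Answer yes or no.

no

Codon 1: ATG Met / AGG Arg — nonsynonymous.
Codon 2: CTC Leu / CTC Leu — identical.
Codon 3: CGA Arg / GAC Asp — nonsynonymous.
Codon 4: GGC Gly / GGC Gly — identical.
Codon 5: ATC Ile / ATC Ile — identical.
Codon 6: TCG Ser / CAT His — nonsynonymous.
Codon 7: GAC Asp / TGC Cys — nonsynonymous.
Codon 8: CTC Leu / CTC Leu — identical.
Nonsynonymous differences: 4 → different protein.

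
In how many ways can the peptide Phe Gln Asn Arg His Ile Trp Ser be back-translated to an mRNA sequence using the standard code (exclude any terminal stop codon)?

1728

Phe: 2 codons.
Gln: 2 codons.
Asn: 2 codons.
Arg: 6 codons.
His: 2 codons.
Ile: 3 codons.
Trp: 1 codon.
Ser: 6 codons.
2 × 2 × 2 × 6 × 2 × 3 × 1 × 6 = 1728.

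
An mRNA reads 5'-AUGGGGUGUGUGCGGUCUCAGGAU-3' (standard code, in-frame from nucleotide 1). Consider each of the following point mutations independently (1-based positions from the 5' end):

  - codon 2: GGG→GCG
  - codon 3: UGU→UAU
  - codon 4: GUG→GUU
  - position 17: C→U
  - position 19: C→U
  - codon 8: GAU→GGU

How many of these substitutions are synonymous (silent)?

Codon 2: GGG (Gly) → GCG (Ala) — missense.
Codon 3: UGU (Cys) → UAU (Tyr) — missense.
Codon 4: GUG (Val) → GUU (Val) — synonymous.
Codon 6: UCU (Ser) → UUU (Phe) — missense.
Codon 7: CAG (Gln) → UAG (Stop) — nonsense.
Codon 8: GAU (Asp) → GGU (Gly) — missense.
Synonymous: 1 of 6.

1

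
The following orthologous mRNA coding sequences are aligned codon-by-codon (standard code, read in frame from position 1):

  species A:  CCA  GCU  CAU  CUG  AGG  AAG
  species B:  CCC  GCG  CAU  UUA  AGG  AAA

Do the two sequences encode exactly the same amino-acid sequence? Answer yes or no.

yes

Codon 1: CCA Pro / CCC Pro — synonymous.
Codon 2: GCU Ala / GCG Ala — synonymous.
Codon 3: CAU His / CAU His — identical.
Codon 4: CUG Leu / UUA Leu — synonymous.
Codon 5: AGG Arg / AGG Arg — identical.
Codon 6: AAG Lys / AAA Lys — synonymous.
Nonsynonymous differences: 0 → same protein.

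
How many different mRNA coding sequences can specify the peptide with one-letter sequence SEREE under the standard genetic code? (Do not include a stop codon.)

288

Ser: 6 codons.
Glu: 2 codons.
Arg: 6 codons.
Glu: 2 codons.
Glu: 2 codons.
6 × 2 × 6 × 2 × 2 = 288.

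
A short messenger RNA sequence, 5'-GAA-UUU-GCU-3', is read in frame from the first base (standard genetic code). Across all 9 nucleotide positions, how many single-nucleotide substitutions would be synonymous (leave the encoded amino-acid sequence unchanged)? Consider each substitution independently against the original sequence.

Codon 1 (GAA, Glu): 1 synonymous substitution.
Codon 2 (UUU, Phe): 1 synonymous substitution.
Codon 3 (GCU, Ala): 3 synonymous substitutions.
Total: 1 + 1 + 3 = 5.

5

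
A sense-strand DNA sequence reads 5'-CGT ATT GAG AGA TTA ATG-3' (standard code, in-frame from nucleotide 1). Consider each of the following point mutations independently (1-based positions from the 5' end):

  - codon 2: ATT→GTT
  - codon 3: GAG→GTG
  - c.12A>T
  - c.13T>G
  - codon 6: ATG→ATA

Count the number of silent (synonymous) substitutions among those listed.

0

Codon 2: ATT (Ile) → GTT (Val) — missense.
Codon 3: GAG (Glu) → GTG (Val) — missense.
Codon 4: AGA (Arg) → AGT (Ser) — missense.
Codon 5: TTA (Leu) → GTA (Val) — missense.
Codon 6: ATG (Met) → ATA (Ile) — missense.
Synonymous: 0 of 5.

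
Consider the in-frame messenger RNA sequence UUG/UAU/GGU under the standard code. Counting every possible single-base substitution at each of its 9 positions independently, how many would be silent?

6

Codon 1 (UUG, Leu): 2 synonymous substitutions.
Codon 2 (UAU, Tyr): 1 synonymous substitution.
Codon 3 (GGU, Gly): 3 synonymous substitutions.
Total: 2 + 1 + 3 = 6.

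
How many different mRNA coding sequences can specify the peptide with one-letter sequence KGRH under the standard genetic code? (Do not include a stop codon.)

Lys: 2 codons.
Gly: 4 codons.
Arg: 6 codons.
His: 2 codons.
2 × 4 × 6 × 2 = 96.

96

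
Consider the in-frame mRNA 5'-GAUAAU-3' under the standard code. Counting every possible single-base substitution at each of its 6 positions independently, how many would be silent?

2

Codon 1 (GAU, Asp): 1 synonymous substitution.
Codon 2 (AAU, Asn): 1 synonymous substitution.
Total: 1 + 1 = 2.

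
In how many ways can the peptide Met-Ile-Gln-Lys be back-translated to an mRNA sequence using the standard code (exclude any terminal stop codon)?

Met: 1 codon.
Ile: 3 codons.
Gln: 2 codons.
Lys: 2 codons.
1 × 3 × 2 × 2 = 12.

12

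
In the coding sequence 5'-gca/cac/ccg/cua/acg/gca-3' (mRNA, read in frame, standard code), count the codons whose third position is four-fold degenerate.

Codon 1 GCA (Ala): third position 4-fold.
Codon 2 CAC (His): third position 2-fold.
Codon 3 CCG (Pro): third position 4-fold.
Codon 4 CUA (Leu): third position 4-fold.
Codon 5 ACG (Thr): third position 4-fold.
Codon 6 GCA (Ala): third position 4-fold.
Four-fold degenerate third positions: 5.

5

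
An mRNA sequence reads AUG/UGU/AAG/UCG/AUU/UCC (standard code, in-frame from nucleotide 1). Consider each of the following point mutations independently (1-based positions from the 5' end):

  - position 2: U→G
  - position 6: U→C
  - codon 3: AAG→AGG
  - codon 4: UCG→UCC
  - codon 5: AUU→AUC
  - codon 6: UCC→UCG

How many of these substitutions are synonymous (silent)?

Codon 1: AUG (Met) → AGG (Arg) — missense.
Codon 2: UGU (Cys) → UGC (Cys) — synonymous.
Codon 3: AAG (Lys) → AGG (Arg) — missense.
Codon 4: UCG (Ser) → UCC (Ser) — synonymous.
Codon 5: AUU (Ile) → AUC (Ile) — synonymous.
Codon 6: UCC (Ser) → UCG (Ser) — synonymous.
Synonymous: 4 of 6.

4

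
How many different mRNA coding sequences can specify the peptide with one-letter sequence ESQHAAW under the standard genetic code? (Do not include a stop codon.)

Glu: 2 codons.
Ser: 6 codons.
Gln: 2 codons.
His: 2 codons.
Ala: 4 codons.
Ala: 4 codons.
Trp: 1 codon.
2 × 6 × 2 × 2 × 4 × 4 × 1 = 768.

768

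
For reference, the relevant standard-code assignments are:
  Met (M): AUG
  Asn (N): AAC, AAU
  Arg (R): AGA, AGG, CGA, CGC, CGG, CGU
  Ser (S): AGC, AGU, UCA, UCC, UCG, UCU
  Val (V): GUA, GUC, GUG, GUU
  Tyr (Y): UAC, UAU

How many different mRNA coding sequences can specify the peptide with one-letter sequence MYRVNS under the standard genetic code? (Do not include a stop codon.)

576

Met: 1 codon.
Tyr: 2 codons.
Arg: 6 codons.
Val: 4 codons.
Asn: 2 codons.
Ser: 6 codons.
1 × 2 × 6 × 4 × 2 × 6 = 576.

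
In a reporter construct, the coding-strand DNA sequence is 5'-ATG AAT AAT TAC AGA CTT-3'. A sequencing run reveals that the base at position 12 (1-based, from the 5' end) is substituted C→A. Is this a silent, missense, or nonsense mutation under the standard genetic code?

Position 12 falls in codon 4: TAC → Tyr.
After the substitution the codon is TAA → Stop.
The new codon is a stop codon, so this is a nonsense mutation.

nonsense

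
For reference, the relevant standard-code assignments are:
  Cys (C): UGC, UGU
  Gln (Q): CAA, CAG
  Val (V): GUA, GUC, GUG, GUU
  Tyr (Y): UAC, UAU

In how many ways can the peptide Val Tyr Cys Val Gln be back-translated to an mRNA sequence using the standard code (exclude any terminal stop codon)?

128

Val: 4 codons.
Tyr: 2 codons.
Cys: 2 codons.
Val: 4 codons.
Gln: 2 codons.
4 × 2 × 2 × 4 × 2 = 128.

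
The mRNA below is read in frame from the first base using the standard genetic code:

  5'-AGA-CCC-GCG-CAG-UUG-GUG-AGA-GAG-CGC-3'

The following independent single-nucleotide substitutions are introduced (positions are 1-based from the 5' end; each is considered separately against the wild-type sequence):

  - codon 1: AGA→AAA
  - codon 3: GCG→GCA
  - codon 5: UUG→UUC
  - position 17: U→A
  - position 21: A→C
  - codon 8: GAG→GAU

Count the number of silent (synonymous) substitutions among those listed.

1

Codon 1: AGA (Arg) → AAA (Lys) — missense.
Codon 3: GCG (Ala) → GCA (Ala) — synonymous.
Codon 5: UUG (Leu) → UUC (Phe) — missense.
Codon 6: GUG (Val) → GAG (Glu) — missense.
Codon 7: AGA (Arg) → AGC (Ser) — missense.
Codon 8: GAG (Glu) → GAU (Asp) — missense.
Synonymous: 1 of 6.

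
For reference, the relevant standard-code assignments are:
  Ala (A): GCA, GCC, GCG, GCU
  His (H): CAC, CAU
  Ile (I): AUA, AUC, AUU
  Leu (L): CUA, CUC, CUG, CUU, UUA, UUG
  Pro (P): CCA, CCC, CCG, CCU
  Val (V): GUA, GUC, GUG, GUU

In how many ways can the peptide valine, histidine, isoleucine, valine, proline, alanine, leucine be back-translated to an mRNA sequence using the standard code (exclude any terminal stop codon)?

Val: 4 codons.
His: 2 codons.
Ile: 3 codons.
Val: 4 codons.
Pro: 4 codons.
Ala: 4 codons.
Leu: 6 codons.
4 × 2 × 3 × 4 × 4 × 4 × 6 = 9216.

9216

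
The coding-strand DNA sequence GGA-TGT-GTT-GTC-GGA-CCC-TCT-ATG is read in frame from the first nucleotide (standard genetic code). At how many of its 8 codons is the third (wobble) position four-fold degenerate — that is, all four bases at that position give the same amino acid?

6

Codon 1 GGA (Gly): third position 4-fold.
Codon 2 TGT (Cys): third position 2-fold.
Codon 3 GTT (Val): third position 4-fold.
Codon 4 GTC (Val): third position 4-fold.
Codon 5 GGA (Gly): third position 4-fold.
Codon 6 CCC (Pro): third position 4-fold.
Codon 7 TCT (Ser): third position 4-fold.
Codon 8 ATG (Met): third position 1-fold.
Four-fold degenerate third positions: 6.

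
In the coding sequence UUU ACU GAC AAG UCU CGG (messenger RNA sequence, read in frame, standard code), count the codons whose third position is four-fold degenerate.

3

Codon 1 UUU (Phe): third position 2-fold.
Codon 2 ACU (Thr): third position 4-fold.
Codon 3 GAC (Asp): third position 2-fold.
Codon 4 AAG (Lys): third position 2-fold.
Codon 5 UCU (Ser): third position 4-fold.
Codon 6 CGG (Arg): third position 4-fold.
Four-fold degenerate third positions: 3.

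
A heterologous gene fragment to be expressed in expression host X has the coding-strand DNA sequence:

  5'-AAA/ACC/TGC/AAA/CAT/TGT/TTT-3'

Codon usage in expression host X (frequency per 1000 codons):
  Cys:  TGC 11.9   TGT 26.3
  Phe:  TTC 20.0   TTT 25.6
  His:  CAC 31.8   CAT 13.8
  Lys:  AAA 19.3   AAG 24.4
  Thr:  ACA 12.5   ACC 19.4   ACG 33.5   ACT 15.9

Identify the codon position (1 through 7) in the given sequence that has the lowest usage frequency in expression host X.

Codon 1 AAA (Lys): 19.3 per 1000.
Codon 2 ACC (Thr): 19.4 per 1000.
Codon 3 TGC (Cys): 11.9 per 1000.
Codon 4 AAA (Lys): 19.3 per 1000.
Codon 5 CAT (His): 13.8 per 1000.
Codon 6 TGT (Cys): 26.3 per 1000.
Codon 7 TTT (Phe): 25.6 per 1000.
Lowest frequency is 11.9 at codon 3.

3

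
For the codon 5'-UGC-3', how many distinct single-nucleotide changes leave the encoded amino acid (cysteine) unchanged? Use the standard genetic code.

1

Position 1: none → 0 synonymous.
Position 2: none → 0 synonymous.
Position 3: UGU → 1 synonymous.
Total: 0 + 0 + 1 = 1.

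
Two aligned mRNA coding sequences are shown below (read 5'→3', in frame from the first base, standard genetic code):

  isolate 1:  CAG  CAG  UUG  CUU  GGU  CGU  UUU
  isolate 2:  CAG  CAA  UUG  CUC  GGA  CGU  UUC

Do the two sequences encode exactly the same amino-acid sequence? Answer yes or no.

Codon 1: CAG Gln / CAG Gln — identical.
Codon 2: CAG Gln / CAA Gln — synonymous.
Codon 3: UUG Leu / UUG Leu — identical.
Codon 4: CUU Leu / CUC Leu — synonymous.
Codon 5: GGU Gly / GGA Gly — synonymous.
Codon 6: CGU Arg / CGU Arg — identical.
Codon 7: UUU Phe / UUC Phe — synonymous.
Nonsynonymous differences: 0 → same protein.

yes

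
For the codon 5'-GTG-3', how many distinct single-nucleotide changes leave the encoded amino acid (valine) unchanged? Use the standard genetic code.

3

Position 1: none → 0 synonymous.
Position 2: none → 0 synonymous.
Position 3: GTT, GTC, GTA → 3 synonymous.
Total: 0 + 0 + 3 = 3.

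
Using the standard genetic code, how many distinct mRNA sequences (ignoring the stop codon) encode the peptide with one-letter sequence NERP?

96

Asn: 2 codons.
Glu: 2 codons.
Arg: 6 codons.
Pro: 4 codons.
2 × 2 × 6 × 4 = 96.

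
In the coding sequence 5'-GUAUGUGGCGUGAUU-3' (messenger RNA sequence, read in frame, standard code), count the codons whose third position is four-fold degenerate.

3

Codon 1 GUA (Val): third position 4-fold.
Codon 2 UGU (Cys): third position 2-fold.
Codon 3 GGC (Gly): third position 4-fold.
Codon 4 GUG (Val): third position 4-fold.
Codon 5 AUU (Ile): third position 3-fold.
Four-fold degenerate third positions: 3.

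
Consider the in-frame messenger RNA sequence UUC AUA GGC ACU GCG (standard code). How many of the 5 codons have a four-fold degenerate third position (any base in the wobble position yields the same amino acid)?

3

Codon 1 UUC (Phe): third position 2-fold.
Codon 2 AUA (Ile): third position 3-fold.
Codon 3 GGC (Gly): third position 4-fold.
Codon 4 ACU (Thr): third position 4-fold.
Codon 5 GCG (Ala): third position 4-fold.
Four-fold degenerate third positions: 3.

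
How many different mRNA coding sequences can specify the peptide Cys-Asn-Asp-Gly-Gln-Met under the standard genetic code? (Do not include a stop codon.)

Cys: 2 codons.
Asn: 2 codons.
Asp: 2 codons.
Gly: 4 codons.
Gln: 2 codons.
Met: 1 codon.
2 × 2 × 2 × 4 × 2 × 1 = 64.

64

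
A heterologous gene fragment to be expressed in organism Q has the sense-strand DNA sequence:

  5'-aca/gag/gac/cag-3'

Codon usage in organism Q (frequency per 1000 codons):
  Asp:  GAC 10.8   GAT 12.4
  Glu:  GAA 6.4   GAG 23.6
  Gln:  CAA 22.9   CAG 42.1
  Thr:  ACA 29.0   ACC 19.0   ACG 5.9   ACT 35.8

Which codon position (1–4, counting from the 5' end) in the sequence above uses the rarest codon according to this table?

Codon 1 ACA (Thr): 29.0 per 1000.
Codon 2 GAG (Glu): 23.6 per 1000.
Codon 3 GAC (Asp): 10.8 per 1000.
Codon 4 CAG (Gln): 42.1 per 1000.
Lowest frequency is 10.8 at codon 3.

3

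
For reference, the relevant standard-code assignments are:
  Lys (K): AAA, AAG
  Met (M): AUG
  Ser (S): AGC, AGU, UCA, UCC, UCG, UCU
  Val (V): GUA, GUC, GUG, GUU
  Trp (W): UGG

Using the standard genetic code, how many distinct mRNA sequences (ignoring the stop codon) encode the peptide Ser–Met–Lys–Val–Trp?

48

Ser: 6 codons.
Met: 1 codon.
Lys: 2 codons.
Val: 4 codons.
Trp: 1 codon.
6 × 1 × 2 × 4 × 1 = 48.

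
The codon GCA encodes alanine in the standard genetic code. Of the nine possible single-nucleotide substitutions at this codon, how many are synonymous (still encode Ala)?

Position 1: none → 0 synonymous.
Position 2: none → 0 synonymous.
Position 3: GCT, GCC, GCG → 3 synonymous.
Total: 0 + 0 + 3 = 3.

3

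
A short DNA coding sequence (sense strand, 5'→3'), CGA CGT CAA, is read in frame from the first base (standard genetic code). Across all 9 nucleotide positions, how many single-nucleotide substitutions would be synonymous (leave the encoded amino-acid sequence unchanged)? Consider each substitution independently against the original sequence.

Codon 1 (CGA, Arg): 4 synonymous substitutions.
Codon 2 (CGT, Arg): 3 synonymous substitutions.
Codon 3 (CAA, Gln): 1 synonymous substitution.
Total: 4 + 3 + 1 = 8.

8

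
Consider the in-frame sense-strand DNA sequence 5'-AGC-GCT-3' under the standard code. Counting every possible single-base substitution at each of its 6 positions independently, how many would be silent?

Codon 1 (AGC, Ser): 1 synonymous substitution.
Codon 2 (GCT, Ala): 3 synonymous substitutions.
Total: 1 + 3 = 4.

4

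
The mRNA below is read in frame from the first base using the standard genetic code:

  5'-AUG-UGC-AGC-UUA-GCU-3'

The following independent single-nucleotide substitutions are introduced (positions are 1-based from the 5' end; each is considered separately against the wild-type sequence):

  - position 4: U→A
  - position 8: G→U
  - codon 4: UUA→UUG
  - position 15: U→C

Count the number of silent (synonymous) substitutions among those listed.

Codon 2: UGC (Cys) → AGC (Ser) — missense.
Codon 3: AGC (Ser) → AUC (Ile) — missense.
Codon 4: UUA (Leu) → UUG (Leu) — synonymous.
Codon 5: GCU (Ala) → GCC (Ala) — synonymous.
Synonymous: 2 of 4.

2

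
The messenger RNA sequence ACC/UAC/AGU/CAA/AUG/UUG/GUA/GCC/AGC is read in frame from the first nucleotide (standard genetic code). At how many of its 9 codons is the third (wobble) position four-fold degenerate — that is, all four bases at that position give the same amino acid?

3

Codon 1 ACC (Thr): third position 4-fold.
Codon 2 UAC (Tyr): third position 2-fold.
Codon 3 AGU (Ser): third position 2-fold.
Codon 4 CAA (Gln): third position 2-fold.
Codon 5 AUG (Met): third position 1-fold.
Codon 6 UUG (Leu): third position 2-fold.
Codon 7 GUA (Val): third position 4-fold.
Codon 8 GCC (Ala): third position 4-fold.
Codon 9 AGC (Ser): third position 2-fold.
Four-fold degenerate third positions: 3.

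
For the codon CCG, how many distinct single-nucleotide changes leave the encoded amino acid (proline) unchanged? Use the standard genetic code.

Position 1: none → 0 synonymous.
Position 2: none → 0 synonymous.
Position 3: CCT, CCC, CCA → 3 synonymous.
Total: 0 + 0 + 3 = 3.

3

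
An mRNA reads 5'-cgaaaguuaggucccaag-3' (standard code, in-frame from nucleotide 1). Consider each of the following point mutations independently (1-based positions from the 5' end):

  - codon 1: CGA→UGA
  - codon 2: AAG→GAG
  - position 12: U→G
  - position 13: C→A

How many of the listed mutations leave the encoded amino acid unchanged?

Codon 1: CGA (Arg) → UGA (Stop) — nonsense.
Codon 2: AAG (Lys) → GAG (Glu) — missense.
Codon 4: GGU (Gly) → GGG (Gly) — synonymous.
Codon 5: CCC (Pro) → ACC (Thr) — missense.
Synonymous: 1 of 4.

1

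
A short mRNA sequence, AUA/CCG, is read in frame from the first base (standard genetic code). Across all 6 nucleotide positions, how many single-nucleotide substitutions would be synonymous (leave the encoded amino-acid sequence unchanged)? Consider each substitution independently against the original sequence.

5

Codon 1 (AUA, Ile): 2 synonymous substitutions.
Codon 2 (CCG, Pro): 3 synonymous substitutions.
Total: 2 + 3 = 5.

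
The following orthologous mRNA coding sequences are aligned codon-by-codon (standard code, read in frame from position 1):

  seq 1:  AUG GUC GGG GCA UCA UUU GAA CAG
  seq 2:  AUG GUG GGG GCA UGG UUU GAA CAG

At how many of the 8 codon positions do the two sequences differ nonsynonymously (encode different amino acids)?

Codon 1: AUG Met / AUG Met — identical.
Codon 2: GUC Val / GUG Val — synonymous.
Codon 3: GGG Gly / GGG Gly — identical.
Codon 4: GCA Ala / GCA Ala — identical.
Codon 5: UCA Ser / UGG Trp — nonsynonymous.
Codon 6: UUU Phe / UUU Phe — identical.
Codon 7: GAA Glu / GAA Glu — identical.
Codon 8: CAG Gln / CAG Gln — identical.
Nonsynonymous differences: 1.

1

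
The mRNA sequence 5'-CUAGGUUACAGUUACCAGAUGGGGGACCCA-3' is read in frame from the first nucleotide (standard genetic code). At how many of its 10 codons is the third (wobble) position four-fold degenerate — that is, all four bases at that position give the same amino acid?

Codon 1 CUA (Leu): third position 4-fold.
Codon 2 GGU (Gly): third position 4-fold.
Codon 3 UAC (Tyr): third position 2-fold.
Codon 4 AGU (Ser): third position 2-fold.
Codon 5 UAC (Tyr): third position 2-fold.
Codon 6 CAG (Gln): third position 2-fold.
Codon 7 AUG (Met): third position 1-fold.
Codon 8 GGG (Gly): third position 4-fold.
Codon 9 GAC (Asp): third position 2-fold.
Codon 10 CCA (Pro): third position 4-fold.
Four-fold degenerate third positions: 4.

4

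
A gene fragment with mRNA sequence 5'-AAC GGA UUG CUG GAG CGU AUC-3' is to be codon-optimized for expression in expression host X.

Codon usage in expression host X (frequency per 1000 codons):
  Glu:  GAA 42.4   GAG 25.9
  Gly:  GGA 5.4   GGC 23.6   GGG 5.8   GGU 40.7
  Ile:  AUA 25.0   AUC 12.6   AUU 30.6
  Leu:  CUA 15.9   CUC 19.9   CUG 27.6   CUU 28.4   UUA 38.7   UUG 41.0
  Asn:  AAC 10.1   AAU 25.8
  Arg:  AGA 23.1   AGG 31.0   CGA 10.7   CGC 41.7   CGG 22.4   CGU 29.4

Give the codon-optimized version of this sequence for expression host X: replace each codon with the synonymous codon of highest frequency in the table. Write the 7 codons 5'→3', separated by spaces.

Codon 1 (Asn): best is AAU at 25.8.
Codon 2 (Gly): best is GGU at 40.7.
Codon 3 (Leu): best is UUG at 41.0.
Codon 4 (Leu): best is UUG at 41.0.
Codon 5 (Glu): best is GAA at 42.4.
Codon 6 (Arg): best is CGC at 41.7.
Codon 7 (Ile): best is AUU at 30.6.

AAU GGU UUG UUG GAA CGC AUU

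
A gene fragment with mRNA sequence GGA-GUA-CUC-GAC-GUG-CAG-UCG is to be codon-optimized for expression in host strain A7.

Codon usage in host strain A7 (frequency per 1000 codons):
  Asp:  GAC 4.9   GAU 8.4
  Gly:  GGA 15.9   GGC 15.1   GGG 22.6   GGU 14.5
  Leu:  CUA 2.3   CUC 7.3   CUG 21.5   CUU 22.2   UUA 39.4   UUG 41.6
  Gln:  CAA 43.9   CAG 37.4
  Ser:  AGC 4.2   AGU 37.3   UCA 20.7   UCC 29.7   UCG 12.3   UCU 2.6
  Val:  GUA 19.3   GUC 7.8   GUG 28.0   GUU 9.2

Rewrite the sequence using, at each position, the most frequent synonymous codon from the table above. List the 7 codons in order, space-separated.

Codon 1 (Gly): best is GGG at 22.6.
Codon 2 (Val): best is GUG at 28.0.
Codon 3 (Leu): best is UUG at 41.6.
Codon 4 (Asp): best is GAU at 8.4.
Codon 5 (Val): best is GUG at 28.0.
Codon 6 (Gln): best is CAA at 43.9.
Codon 7 (Ser): best is AGU at 37.3.

GGG GUG UUG GAU GUG CAA AGU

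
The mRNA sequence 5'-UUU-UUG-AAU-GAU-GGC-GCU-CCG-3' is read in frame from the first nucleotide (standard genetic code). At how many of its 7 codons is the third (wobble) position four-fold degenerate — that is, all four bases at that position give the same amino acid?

Codon 1 UUU (Phe): third position 2-fold.
Codon 2 UUG (Leu): third position 2-fold.
Codon 3 AAU (Asn): third position 2-fold.
Codon 4 GAU (Asp): third position 2-fold.
Codon 5 GGC (Gly): third position 4-fold.
Codon 6 GCU (Ala): third position 4-fold.
Codon 7 CCG (Pro): third position 4-fold.
Four-fold degenerate third positions: 3.

3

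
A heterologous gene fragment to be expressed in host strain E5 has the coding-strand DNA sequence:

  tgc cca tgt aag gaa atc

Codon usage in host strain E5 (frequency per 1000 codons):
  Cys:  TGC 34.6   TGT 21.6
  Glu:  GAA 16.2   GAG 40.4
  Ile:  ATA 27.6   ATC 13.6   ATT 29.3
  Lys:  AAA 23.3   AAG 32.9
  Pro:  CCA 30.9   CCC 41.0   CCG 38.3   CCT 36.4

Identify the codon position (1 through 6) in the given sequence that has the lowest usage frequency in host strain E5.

6

Codon 1 TGC (Cys): 34.6 per 1000.
Codon 2 CCA (Pro): 30.9 per 1000.
Codon 3 TGT (Cys): 21.6 per 1000.
Codon 4 AAG (Lys): 32.9 per 1000.
Codon 5 GAA (Glu): 16.2 per 1000.
Codon 6 ATC (Ile): 13.6 per 1000.
Lowest frequency is 13.6 at codon 6.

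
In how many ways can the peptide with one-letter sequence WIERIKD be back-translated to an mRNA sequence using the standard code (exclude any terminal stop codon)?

Trp: 1 codon.
Ile: 3 codons.
Glu: 2 codons.
Arg: 6 codons.
Ile: 3 codons.
Lys: 2 codons.
Asp: 2 codons.
1 × 3 × 2 × 6 × 3 × 2 × 2 = 432.

432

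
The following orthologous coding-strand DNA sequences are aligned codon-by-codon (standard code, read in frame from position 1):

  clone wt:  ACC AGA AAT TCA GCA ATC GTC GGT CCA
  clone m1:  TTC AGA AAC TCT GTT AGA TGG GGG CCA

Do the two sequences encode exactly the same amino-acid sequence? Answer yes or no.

no

Codon 1: ACC Thr / TTC Phe — nonsynonymous.
Codon 2: AGA Arg / AGA Arg — identical.
Codon 3: AAT Asn / AAC Asn — synonymous.
Codon 4: TCA Ser / TCT Ser — synonymous.
Codon 5: GCA Ala / GTT Val — nonsynonymous.
Codon 6: ATC Ile / AGA Arg — nonsynonymous.
Codon 7: GTC Val / TGG Trp — nonsynonymous.
Codon 8: GGT Gly / GGG Gly — synonymous.
Codon 9: CCA Pro / CCA Pro — identical.
Nonsynonymous differences: 4 → different protein.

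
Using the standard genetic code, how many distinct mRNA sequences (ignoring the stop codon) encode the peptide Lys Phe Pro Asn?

Lys: 2 codons.
Phe: 2 codons.
Pro: 4 codons.
Asn: 2 codons.
2 × 2 × 4 × 2 = 32.

32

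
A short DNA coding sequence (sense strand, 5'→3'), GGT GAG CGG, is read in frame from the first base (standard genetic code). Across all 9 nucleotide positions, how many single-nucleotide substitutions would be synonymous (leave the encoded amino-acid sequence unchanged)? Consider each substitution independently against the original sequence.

Codon 1 (GGT, Gly): 3 synonymous substitutions.
Codon 2 (GAG, Glu): 1 synonymous substitution.
Codon 3 (CGG, Arg): 4 synonymous substitutions.
Total: 3 + 1 + 4 = 8.

8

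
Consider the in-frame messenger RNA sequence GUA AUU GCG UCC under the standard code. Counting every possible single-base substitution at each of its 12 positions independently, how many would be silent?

11

Codon 1 (GUA, Val): 3 synonymous substitutions.
Codon 2 (AUU, Ile): 2 synonymous substitutions.
Codon 3 (GCG, Ala): 3 synonymous substitutions.
Codon 4 (UCC, Ser): 3 synonymous substitutions.
Total: 3 + 2 + 3 + 3 = 11.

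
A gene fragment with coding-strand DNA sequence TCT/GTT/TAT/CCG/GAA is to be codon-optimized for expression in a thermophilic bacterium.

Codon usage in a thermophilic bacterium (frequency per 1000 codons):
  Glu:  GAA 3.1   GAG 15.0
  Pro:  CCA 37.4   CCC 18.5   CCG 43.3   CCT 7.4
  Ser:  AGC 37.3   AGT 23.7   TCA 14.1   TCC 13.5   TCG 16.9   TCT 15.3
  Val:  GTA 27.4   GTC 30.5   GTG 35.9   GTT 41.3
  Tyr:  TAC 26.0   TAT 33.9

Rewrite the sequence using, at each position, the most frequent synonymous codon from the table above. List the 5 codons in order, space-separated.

AGC GTT TAT CCG GAG

Codon 1 (Ser): best is AGC at 37.3.
Codon 2 (Val): best is GTT at 41.3.
Codon 3 (Tyr): best is TAT at 33.9.
Codon 4 (Pro): best is CCG at 43.3.
Codon 5 (Glu): best is GAG at 15.0.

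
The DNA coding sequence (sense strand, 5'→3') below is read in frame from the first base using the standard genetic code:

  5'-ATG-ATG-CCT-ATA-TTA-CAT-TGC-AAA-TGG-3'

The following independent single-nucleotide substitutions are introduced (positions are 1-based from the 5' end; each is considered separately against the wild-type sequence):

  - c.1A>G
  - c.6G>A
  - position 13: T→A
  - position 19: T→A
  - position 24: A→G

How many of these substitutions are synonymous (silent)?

1

Codon 1: ATG (Met) → GTG (Val) — missense.
Codon 2: ATG (Met) → ATA (Ile) — missense.
Codon 5: TTA (Leu) → ATA (Ile) — missense.
Codon 7: TGC (Cys) → AGC (Ser) — missense.
Codon 8: AAA (Lys) → AAG (Lys) — synonymous.
Synonymous: 1 of 5.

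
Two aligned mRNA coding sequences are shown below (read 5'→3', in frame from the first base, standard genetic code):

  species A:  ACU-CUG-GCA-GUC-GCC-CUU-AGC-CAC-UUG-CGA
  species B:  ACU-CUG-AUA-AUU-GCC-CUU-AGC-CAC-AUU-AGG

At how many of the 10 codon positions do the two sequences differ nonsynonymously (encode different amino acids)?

3

Codon 1: ACU Thr / ACU Thr — identical.
Codon 2: CUG Leu / CUG Leu — identical.
Codon 3: GCA Ala / AUA Ile — nonsynonymous.
Codon 4: GUC Val / AUU Ile — nonsynonymous.
Codon 5: GCC Ala / GCC Ala — identical.
Codon 6: CUU Leu / CUU Leu — identical.
Codon 7: AGC Ser / AGC Ser — identical.
Codon 8: CAC His / CAC His — identical.
Codon 9: UUG Leu / AUU Ile — nonsynonymous.
Codon 10: CGA Arg / AGG Arg — synonymous.
Nonsynonymous differences: 3.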